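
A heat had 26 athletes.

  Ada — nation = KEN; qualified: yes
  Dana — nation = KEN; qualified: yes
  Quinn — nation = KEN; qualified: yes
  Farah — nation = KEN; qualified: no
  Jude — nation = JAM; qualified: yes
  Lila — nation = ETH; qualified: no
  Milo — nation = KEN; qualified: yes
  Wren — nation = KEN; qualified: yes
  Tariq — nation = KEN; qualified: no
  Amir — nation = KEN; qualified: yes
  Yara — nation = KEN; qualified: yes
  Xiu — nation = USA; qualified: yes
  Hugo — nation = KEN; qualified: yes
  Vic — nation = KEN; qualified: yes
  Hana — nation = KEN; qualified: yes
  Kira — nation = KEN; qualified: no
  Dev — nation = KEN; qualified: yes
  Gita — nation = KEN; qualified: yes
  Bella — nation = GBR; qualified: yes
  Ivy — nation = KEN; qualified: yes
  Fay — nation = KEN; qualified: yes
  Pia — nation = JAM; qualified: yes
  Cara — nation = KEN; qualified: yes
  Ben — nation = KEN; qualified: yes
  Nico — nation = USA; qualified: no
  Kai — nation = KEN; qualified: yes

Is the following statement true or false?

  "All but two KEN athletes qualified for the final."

'All but two KEN athletes qualified for the final' holds iff |A ∖ B| = 2.
|A| = 20, |A ∩ B| = 17, |A ∖ B| = 3.
|A ∖ B| = 3, so the statement is false.

False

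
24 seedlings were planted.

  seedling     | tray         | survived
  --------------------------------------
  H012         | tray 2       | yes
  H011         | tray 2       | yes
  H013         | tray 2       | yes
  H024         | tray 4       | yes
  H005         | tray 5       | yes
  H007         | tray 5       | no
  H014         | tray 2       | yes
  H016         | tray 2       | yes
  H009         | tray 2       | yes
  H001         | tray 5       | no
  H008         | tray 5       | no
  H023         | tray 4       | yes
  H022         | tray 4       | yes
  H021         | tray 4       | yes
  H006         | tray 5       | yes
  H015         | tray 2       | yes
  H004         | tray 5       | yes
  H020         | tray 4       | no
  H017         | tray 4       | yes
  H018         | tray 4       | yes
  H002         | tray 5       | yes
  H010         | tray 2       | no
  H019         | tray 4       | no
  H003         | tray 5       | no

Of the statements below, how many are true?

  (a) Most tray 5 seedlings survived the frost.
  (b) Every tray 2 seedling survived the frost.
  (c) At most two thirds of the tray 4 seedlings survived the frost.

(a) tray 5: |A| = 8, |A ∩ B| = 4; needs |A ∩ B| > |A ∖ B| — false.
(b) tray 2: |A| = 8, |A ∩ B| = 7; needs A ⊆ B, i.e. every element of A is in B (|A ∖ B| = 0) — false.
(c) tray 4: |A| = 8, |A ∩ B| = 6; needs |A ∩ B| / |A| ≤ 2/3 — false.

0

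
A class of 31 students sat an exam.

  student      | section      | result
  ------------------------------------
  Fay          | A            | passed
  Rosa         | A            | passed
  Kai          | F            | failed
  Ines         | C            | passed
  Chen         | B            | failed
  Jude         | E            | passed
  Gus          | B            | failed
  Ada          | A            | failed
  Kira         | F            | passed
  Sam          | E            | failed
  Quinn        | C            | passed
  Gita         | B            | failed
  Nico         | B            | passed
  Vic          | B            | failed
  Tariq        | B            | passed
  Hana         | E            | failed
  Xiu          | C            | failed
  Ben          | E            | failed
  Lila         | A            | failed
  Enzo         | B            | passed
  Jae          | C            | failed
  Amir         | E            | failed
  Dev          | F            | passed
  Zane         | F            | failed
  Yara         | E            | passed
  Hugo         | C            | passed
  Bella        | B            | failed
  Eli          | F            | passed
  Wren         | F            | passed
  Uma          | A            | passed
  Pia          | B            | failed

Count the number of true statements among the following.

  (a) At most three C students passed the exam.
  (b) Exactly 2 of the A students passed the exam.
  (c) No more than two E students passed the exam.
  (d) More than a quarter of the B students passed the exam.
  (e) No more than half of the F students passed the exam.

3

(a) C: |A| = 5, |A ∩ B| = 3; needs |A ∩ B| ≤ 3 — true.
(b) A: |A| = 5, |A ∩ B| = 3; needs |A ∩ B| = 2 — false.
(c) E: |A| = 6, |A ∩ B| = 2; needs |A ∩ B| ≤ 2 — true.
(d) B: |A| = 9, |A ∩ B| = 3; needs |A ∩ B| / |A| > 1/4 — true.
(e) F: |A| = 6, |A ∩ B| = 4; needs |A ∩ B| ≤ |A ∖ B| — false.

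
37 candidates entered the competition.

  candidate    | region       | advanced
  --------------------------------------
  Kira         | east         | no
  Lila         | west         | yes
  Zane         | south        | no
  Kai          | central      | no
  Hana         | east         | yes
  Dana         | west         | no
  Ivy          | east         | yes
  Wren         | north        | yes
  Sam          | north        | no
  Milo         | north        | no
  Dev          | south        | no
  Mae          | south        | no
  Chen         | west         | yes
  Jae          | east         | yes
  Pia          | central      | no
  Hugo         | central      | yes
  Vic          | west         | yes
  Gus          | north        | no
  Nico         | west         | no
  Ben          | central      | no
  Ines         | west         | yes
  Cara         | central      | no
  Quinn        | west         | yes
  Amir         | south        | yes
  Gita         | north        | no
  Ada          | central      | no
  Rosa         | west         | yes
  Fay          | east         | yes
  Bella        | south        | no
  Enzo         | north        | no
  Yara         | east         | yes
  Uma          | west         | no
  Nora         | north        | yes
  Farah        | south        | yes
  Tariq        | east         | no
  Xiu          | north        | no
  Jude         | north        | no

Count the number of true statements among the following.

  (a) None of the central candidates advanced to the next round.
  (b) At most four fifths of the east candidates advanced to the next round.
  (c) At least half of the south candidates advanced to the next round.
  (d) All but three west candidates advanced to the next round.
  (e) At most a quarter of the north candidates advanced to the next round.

(a) central: |A| = 6, |A ∩ B| = 1; needs A ∩ B = ∅ (|A ∩ B| = 0) — false.
(b) east: |A| = 7, |A ∩ B| = 5; needs |A ∩ B| / |A| ≤ 4/5 — true.
(c) south: |A| = 6, |A ∩ B| = 2; needs |A ∩ B| ≥ |A ∖ B| — false.
(d) west: |A| = 9, |A ∩ B| = 6; needs |A ∖ B| = 3 — true.
(e) north: |A| = 9, |A ∩ B| = 2; needs |A ∩ B| / |A| ≤ 1/4 — true.

3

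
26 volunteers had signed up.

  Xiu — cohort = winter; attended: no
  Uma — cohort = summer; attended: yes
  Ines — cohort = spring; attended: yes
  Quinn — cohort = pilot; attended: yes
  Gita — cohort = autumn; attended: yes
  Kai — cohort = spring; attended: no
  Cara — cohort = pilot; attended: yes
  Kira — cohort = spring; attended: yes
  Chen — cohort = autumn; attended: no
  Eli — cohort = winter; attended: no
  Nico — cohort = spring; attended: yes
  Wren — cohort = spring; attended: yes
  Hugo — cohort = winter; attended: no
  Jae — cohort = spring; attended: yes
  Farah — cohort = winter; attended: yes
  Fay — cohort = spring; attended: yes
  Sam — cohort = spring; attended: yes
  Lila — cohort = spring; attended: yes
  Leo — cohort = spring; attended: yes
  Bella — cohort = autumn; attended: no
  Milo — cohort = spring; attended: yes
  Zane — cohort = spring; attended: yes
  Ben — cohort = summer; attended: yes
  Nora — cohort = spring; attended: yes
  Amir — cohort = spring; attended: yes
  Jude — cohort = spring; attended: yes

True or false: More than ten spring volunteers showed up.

True

Truth condition: |A ∩ B| > 10.
|A| = 15, |A ∩ B| = 14, |A ∖ B| = 1.
|A ∩ B| = 14, so the statement is true.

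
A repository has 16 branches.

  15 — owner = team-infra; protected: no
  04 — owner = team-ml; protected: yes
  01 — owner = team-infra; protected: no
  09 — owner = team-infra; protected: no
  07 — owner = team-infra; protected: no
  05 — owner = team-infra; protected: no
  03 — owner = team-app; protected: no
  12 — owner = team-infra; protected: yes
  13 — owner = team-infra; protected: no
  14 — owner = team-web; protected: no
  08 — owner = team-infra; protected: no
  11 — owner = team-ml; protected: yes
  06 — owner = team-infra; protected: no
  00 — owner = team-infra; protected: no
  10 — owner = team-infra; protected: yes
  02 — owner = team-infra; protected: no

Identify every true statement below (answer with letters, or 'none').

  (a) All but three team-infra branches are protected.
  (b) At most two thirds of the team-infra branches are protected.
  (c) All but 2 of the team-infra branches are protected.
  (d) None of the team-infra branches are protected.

(b)

|A| = 12, |A ∩ B| = 2, |A ∖ B| = 10.
(a) |A ∖ B| = 3: fails.
(b) |A ∩ B| / |A| ≤ 2/3: holds.
(c) |A ∖ B| = 2: fails.
(d) A ∩ B = ∅ (|A ∩ B| = 0): fails.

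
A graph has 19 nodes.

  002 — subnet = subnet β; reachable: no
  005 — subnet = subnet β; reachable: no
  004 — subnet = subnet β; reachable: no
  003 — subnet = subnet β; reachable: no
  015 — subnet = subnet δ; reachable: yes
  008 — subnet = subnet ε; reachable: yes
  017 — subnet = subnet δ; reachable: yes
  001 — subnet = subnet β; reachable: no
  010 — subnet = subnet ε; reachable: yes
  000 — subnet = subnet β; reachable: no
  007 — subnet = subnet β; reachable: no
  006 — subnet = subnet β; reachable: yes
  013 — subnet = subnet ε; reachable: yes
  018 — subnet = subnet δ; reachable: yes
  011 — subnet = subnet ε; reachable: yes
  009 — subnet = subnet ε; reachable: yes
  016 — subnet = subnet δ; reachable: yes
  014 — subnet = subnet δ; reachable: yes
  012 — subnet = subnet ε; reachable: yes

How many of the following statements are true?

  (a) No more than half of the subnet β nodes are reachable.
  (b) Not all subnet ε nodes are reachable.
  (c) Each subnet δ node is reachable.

(a) subnet β: |A| = 8, |A ∩ B| = 1; needs |A ∩ B| ≤ |A ∖ B| — true.
(b) subnet ε: |A| = 6, |A ∩ B| = 6; needs A ⊄ B (|A ∖ B| ≥ 1) — false.
(c) subnet δ: |A| = 5, |A ∩ B| = 5; needs A ⊆ B, i.e. every element of A is in B (|A ∖ B| = 0) — true.

2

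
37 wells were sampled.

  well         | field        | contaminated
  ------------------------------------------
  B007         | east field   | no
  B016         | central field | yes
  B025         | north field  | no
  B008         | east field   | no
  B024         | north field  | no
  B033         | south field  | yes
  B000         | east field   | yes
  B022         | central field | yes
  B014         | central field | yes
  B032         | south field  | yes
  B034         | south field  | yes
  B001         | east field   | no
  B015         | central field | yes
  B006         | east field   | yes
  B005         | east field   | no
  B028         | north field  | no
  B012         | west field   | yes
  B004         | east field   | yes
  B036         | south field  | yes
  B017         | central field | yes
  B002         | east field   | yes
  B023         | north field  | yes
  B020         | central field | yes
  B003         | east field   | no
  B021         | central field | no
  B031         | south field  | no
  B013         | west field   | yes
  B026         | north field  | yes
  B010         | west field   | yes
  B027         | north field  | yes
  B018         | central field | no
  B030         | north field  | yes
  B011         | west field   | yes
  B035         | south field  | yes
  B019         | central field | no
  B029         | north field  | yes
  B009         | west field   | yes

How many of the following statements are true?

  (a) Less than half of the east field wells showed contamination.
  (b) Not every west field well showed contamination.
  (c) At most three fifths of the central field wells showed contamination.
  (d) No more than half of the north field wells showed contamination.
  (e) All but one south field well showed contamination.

(a) east field: |A| = 9, |A ∩ B| = 4; needs |A ∩ B| < |A ∖ B| — true.
(b) west field: |A| = 5, |A ∩ B| = 5; needs A ⊄ B (|A ∖ B| ≥ 1) — false.
(c) central field: |A| = 9, |A ∩ B| = 6; needs |A ∩ B| / |A| ≤ 3/5 — false.
(d) north field: |A| = 8, |A ∩ B| = 5; needs |A ∩ B| ≤ |A ∖ B| — false.
(e) south field: |A| = 6, |A ∩ B| = 5; needs |A ∖ B| = 1 — true.

2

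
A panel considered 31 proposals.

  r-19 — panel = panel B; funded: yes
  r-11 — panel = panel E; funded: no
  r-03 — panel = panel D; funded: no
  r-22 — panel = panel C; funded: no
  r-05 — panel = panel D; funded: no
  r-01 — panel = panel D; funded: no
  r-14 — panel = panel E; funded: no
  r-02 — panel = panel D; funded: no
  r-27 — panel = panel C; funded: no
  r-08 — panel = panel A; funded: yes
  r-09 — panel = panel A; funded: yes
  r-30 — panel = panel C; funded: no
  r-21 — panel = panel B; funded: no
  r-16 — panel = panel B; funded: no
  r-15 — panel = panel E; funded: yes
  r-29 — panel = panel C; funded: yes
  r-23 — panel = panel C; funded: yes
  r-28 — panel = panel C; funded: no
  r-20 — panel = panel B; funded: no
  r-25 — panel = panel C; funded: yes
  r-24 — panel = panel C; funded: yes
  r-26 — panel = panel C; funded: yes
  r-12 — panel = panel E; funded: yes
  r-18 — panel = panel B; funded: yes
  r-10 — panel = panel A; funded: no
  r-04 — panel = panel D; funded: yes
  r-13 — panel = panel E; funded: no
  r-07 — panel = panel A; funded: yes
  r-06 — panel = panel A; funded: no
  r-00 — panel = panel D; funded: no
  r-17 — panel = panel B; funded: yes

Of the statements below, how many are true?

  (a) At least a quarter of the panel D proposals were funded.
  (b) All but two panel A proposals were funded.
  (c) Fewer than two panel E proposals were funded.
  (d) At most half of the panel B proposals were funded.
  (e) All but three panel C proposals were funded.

(a) panel D: |A| = 6, |A ∩ B| = 1; needs |A ∩ B| / |A| ≥ 1/4 — false.
(b) panel A: |A| = 5, |A ∩ B| = 3; needs |A ∖ B| = 2 — true.
(c) panel E: |A| = 5, |A ∩ B| = 2; needs |A ∩ B| < 2 — false.
(d) panel B: |A| = 6, |A ∩ B| = 3; needs |A ∩ B| ≤ |A ∖ B| — true.
(e) panel C: |A| = 9, |A ∩ B| = 5; needs |A ∖ B| = 3 — false.

2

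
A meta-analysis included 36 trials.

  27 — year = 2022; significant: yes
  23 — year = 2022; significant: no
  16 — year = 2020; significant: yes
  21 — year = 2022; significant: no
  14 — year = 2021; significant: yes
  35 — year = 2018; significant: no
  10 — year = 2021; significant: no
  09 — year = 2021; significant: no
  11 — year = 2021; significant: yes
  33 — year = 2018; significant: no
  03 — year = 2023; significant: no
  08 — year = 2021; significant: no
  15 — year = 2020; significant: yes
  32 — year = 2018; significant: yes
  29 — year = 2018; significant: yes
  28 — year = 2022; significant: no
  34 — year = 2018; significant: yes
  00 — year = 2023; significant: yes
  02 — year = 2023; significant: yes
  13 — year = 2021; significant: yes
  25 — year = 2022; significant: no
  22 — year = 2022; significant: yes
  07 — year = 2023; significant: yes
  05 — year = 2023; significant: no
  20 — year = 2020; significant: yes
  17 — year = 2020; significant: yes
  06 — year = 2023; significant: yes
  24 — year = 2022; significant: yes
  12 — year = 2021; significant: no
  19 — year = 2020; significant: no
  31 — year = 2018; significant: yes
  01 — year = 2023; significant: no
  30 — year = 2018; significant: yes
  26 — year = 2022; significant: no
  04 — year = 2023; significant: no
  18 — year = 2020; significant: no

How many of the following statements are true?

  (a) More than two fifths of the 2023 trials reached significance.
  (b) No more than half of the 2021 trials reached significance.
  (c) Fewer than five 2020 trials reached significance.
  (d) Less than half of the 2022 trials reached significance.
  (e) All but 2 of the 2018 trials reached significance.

5

(a) 2023: |A| = 8, |A ∩ B| = 4; needs |A ∩ B| / |A| > 2/5 — true.
(b) 2021: |A| = 7, |A ∩ B| = 3; needs |A ∩ B| ≤ |A ∖ B| — true.
(c) 2020: |A| = 6, |A ∩ B| = 4; needs |A ∩ B| < 5 — true.
(d) 2022: |A| = 8, |A ∩ B| = 3; needs |A ∩ B| < |A ∖ B| — true.
(e) 2018: |A| = 7, |A ∩ B| = 5; needs |A ∖ B| = 2 — true.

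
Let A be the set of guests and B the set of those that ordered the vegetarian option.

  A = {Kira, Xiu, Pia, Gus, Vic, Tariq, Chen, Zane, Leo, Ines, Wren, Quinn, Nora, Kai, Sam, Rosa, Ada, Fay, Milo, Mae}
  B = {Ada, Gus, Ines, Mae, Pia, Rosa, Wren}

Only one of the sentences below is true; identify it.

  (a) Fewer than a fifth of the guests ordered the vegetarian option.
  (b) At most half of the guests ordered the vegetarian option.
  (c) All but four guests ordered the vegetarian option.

|A| = 20, |A ∩ B| = 7, |A ∖ B| = 13.
(a) requires |A ∩ B| / |A| < 1/5: false.
(b) requires |A ∩ B| ≤ |A ∖ B|: true.
(c) requires |A ∖ B| = 4: false.

(b)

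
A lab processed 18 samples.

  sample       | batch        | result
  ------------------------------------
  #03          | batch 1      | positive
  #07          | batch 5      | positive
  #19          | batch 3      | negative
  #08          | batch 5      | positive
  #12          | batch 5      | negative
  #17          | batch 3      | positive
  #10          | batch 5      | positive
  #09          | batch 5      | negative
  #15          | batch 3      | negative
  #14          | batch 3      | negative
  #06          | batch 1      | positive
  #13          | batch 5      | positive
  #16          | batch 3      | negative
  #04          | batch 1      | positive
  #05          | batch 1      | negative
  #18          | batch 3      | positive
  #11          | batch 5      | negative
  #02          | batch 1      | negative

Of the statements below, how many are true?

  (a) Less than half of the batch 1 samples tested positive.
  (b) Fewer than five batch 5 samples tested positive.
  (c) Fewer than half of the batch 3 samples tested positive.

2

(a) batch 1: |A| = 5, |A ∩ B| = 3; needs |A ∩ B| < |A ∖ B| — false.
(b) batch 5: |A| = 7, |A ∩ B| = 4; needs |A ∩ B| < 5 — true.
(c) batch 3: |A| = 6, |A ∩ B| = 2; needs |A ∩ B| < |A ∖ B| — true.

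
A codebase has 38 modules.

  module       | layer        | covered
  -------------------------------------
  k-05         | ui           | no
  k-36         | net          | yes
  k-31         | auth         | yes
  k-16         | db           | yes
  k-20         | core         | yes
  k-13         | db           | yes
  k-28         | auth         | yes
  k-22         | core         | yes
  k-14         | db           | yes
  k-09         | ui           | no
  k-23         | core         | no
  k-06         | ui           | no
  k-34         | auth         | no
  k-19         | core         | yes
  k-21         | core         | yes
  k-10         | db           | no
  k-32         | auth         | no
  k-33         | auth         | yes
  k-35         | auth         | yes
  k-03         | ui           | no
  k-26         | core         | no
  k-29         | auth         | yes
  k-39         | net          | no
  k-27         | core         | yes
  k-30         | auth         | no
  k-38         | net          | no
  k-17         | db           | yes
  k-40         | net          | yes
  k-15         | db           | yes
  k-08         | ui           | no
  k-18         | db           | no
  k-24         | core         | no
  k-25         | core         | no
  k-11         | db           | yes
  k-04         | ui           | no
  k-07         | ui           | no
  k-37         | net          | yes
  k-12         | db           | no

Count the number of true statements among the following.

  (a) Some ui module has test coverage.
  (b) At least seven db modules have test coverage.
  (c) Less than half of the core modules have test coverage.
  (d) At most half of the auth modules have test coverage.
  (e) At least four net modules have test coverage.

0

(a) ui: |A| = 7, |A ∩ B| = 0; needs A ∩ B ≠ ∅ (|A ∩ B| ≥ 1) — false.
(b) db: |A| = 9, |A ∩ B| = 6; needs |A ∩ B| ≥ 7 — false.
(c) core: |A| = 9, |A ∩ B| = 5; needs |A ∩ B| < |A ∖ B| — false.
(d) auth: |A| = 8, |A ∩ B| = 5; needs |A ∩ B| ≤ |A ∖ B| — false.
(e) net: |A| = 5, |A ∩ B| = 3; needs |A ∩ B| ≥ 4 — false.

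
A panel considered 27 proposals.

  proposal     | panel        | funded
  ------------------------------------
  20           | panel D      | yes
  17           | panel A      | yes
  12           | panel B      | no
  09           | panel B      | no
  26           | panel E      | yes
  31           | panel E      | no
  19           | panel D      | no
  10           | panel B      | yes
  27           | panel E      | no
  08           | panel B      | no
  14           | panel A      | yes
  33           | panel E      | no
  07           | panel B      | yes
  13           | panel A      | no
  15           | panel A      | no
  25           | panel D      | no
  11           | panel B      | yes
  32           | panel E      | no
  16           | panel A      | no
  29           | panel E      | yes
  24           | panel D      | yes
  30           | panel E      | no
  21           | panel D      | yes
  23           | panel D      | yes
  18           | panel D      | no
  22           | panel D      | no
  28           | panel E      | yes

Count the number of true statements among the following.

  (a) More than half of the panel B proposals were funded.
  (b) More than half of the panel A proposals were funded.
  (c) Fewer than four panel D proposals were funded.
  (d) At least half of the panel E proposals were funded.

(a) panel B: |A| = 6, |A ∩ B| = 3; needs |A ∩ B| > |A ∖ B| — false.
(b) panel A: |A| = 5, |A ∩ B| = 2; needs |A ∩ B| > |A ∖ B| — false.
(c) panel D: |A| = 8, |A ∩ B| = 4; needs |A ∩ B| < 4 — false.
(d) panel E: |A| = 8, |A ∩ B| = 3; needs |A ∩ B| ≥ |A ∖ B| — false.

0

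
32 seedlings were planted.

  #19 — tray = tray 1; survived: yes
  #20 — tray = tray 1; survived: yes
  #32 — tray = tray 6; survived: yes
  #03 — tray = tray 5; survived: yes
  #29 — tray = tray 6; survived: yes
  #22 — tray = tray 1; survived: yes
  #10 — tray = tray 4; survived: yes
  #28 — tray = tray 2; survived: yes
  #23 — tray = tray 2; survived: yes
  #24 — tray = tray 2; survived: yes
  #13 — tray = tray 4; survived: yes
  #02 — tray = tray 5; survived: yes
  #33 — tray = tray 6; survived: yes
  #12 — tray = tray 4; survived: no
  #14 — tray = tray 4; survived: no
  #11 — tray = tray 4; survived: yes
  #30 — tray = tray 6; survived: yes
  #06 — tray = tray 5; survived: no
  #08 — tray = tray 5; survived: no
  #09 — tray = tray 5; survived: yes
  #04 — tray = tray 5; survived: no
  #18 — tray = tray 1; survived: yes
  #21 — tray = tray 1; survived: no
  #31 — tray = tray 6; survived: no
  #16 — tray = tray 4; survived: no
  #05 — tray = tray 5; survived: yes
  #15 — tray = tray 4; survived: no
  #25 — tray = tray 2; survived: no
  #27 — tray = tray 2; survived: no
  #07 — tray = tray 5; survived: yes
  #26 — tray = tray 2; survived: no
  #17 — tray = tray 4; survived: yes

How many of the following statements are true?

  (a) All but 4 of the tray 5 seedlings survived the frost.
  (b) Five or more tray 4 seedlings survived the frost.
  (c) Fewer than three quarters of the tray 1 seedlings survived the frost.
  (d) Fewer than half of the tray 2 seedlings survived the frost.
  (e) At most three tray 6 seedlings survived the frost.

0

(a) tray 5: |A| = 8, |A ∩ B| = 5; needs |A ∖ B| = 4 — false.
(b) tray 4: |A| = 8, |A ∩ B| = 4; needs |A ∩ B| ≥ 5 — false.
(c) tray 1: |A| = 5, |A ∩ B| = 4; needs |A ∩ B| / |A| < 3/4 — false.
(d) tray 2: |A| = 6, |A ∩ B| = 3; needs |A ∩ B| < |A ∖ B| — false.
(e) tray 6: |A| = 5, |A ∩ B| = 4; needs |A ∩ B| ≤ 3 — false.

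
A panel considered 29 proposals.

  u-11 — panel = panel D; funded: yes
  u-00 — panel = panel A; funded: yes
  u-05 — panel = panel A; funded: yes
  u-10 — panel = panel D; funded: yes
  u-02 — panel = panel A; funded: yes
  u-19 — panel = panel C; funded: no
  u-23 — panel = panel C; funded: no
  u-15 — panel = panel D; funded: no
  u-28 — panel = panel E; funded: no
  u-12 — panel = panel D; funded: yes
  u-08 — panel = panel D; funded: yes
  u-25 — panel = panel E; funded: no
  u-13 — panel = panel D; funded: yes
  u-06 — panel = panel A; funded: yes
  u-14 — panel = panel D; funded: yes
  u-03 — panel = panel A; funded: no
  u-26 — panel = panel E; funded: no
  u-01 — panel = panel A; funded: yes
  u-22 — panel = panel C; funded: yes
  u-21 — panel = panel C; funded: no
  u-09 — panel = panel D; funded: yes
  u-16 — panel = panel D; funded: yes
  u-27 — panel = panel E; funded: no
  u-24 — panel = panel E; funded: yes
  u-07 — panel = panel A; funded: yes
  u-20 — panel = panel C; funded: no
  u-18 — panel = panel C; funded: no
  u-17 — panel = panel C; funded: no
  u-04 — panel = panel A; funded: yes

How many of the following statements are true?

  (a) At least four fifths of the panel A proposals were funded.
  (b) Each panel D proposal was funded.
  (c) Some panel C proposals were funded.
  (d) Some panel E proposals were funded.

(a) panel A: |A| = 8, |A ∩ B| = 7; needs |A ∩ B| / |A| ≥ 4/5 — true.
(b) panel D: |A| = 9, |A ∩ B| = 8; needs A ⊆ B, i.e. every element of A is in B (|A ∖ B| = 0) — false.
(c) panel C: |A| = 7, |A ∩ B| = 1; needs A ∩ B ≠ ∅ (|A ∩ B| ≥ 1) — true.
(d) panel E: |A| = 5, |A ∩ B| = 1; needs A ∩ B ≠ ∅ (|A ∩ B| ≥ 1) — true.

3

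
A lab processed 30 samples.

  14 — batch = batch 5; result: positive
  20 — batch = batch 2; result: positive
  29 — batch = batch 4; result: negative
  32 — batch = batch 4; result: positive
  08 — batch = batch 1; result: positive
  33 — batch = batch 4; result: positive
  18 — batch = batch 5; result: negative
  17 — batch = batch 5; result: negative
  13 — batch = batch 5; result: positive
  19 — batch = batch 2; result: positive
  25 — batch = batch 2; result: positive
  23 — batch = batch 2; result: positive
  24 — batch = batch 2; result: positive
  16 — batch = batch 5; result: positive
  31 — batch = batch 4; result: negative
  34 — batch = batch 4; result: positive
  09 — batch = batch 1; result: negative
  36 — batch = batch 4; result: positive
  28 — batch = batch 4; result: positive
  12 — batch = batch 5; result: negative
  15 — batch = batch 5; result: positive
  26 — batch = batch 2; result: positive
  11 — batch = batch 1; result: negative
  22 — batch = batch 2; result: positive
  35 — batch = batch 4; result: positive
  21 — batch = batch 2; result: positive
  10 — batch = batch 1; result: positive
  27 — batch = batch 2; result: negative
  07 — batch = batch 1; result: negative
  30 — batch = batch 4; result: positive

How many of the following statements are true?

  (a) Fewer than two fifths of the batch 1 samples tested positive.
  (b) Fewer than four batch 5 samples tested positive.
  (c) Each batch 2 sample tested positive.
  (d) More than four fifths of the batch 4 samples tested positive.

(a) batch 1: |A| = 5, |A ∩ B| = 2; needs |A ∩ B| / |A| < 2/5 — false.
(b) batch 5: |A| = 7, |A ∩ B| = 4; needs |A ∩ B| < 4 — false.
(c) batch 2: |A| = 9, |A ∩ B| = 8; needs A ⊆ B, i.e. every element of A is in B (|A ∖ B| = 0) — false.
(d) batch 4: |A| = 9, |A ∩ B| = 7; needs |A ∩ B| / |A| > 4/5 — false.

0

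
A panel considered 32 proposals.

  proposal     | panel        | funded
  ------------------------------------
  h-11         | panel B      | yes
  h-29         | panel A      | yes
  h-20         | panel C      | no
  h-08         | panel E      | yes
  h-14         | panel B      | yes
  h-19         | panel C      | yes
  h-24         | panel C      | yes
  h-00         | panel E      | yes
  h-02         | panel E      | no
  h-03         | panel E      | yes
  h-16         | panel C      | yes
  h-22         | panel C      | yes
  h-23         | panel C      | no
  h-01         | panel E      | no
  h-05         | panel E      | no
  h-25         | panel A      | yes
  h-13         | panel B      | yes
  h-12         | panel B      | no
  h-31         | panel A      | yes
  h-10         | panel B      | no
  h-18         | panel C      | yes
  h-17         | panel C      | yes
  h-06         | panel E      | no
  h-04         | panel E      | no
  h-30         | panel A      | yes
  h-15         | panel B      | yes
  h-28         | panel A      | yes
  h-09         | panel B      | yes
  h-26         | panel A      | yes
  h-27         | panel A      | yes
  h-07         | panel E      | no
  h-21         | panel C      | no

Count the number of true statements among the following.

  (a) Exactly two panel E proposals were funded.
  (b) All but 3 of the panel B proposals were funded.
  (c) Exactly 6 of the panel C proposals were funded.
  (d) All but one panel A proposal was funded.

1

(a) panel E: |A| = 9, |A ∩ B| = 3; needs |A ∩ B| = 2 — false.
(b) panel B: |A| = 7, |A ∩ B| = 5; needs |A ∖ B| = 3 — false.
(c) panel C: |A| = 9, |A ∩ B| = 6; needs |A ∩ B| = 6 — true.
(d) panel A: |A| = 7, |A ∩ B| = 7; needs |A ∖ B| = 1 — false.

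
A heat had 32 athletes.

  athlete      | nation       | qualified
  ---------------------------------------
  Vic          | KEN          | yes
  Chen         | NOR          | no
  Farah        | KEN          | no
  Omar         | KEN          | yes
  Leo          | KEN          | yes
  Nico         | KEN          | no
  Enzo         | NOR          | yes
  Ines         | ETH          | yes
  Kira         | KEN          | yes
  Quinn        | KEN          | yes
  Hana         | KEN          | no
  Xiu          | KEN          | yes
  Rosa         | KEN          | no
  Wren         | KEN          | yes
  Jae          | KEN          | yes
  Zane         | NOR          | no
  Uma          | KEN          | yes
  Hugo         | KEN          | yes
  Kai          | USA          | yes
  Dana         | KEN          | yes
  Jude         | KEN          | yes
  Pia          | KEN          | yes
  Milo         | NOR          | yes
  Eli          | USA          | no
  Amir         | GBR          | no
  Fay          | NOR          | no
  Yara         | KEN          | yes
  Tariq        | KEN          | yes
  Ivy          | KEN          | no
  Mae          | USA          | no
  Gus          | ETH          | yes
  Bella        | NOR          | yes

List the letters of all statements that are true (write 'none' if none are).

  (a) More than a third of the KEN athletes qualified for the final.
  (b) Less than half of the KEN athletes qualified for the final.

|A| = 20, |A ∩ B| = 15, |A ∖ B| = 5.
(a) |A ∩ B| / |A| > 1/3: holds.
(b) |A ∩ B| < |A ∖ B|: fails.

(a)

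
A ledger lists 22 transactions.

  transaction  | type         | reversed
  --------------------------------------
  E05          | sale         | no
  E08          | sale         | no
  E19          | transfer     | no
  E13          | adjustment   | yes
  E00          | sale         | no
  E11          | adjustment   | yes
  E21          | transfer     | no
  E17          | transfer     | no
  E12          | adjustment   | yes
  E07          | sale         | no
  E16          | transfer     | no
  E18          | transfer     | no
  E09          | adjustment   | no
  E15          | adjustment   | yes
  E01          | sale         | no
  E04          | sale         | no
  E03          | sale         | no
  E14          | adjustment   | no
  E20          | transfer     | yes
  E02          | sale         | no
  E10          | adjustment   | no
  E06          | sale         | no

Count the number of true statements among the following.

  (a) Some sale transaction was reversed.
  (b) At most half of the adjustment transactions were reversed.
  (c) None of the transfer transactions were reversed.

(a) sale: |A| = 9, |A ∩ B| = 0; needs A ∩ B ≠ ∅ (|A ∩ B| ≥ 1) — false.
(b) adjustment: |A| = 7, |A ∩ B| = 4; needs |A ∩ B| ≤ |A ∖ B| — false.
(c) transfer: |A| = 6, |A ∩ B| = 1; needs A ∩ B = ∅ (|A ∩ B| = 0) — false.

0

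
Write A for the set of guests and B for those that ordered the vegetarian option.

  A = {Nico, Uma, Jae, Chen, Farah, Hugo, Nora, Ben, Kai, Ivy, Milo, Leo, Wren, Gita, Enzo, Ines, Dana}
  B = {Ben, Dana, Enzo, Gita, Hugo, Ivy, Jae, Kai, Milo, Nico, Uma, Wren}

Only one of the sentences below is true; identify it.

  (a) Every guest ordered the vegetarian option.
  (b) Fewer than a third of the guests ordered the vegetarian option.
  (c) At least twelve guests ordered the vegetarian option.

|A| = 17, |A ∩ B| = 12, |A ∖ B| = 5.
(a) requires A ⊆ B, i.e. every element of A is in B (|A ∖ B| = 0): false.
(b) requires |A ∩ B| / |A| < 1/3: false.
(c) requires |A ∩ B| ≥ 12: true.

(c)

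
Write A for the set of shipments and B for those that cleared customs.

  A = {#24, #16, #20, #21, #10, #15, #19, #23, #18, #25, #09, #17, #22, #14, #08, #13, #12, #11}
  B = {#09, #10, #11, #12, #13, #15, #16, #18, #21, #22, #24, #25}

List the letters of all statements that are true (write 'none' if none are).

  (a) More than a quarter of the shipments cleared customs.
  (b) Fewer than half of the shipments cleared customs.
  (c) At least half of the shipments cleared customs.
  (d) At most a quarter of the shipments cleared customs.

|A| = 18, |A ∩ B| = 12, |A ∖ B| = 6.
(a) |A ∩ B| / |A| > 1/4: holds.
(b) |A ∩ B| < |A ∖ B|: fails.
(c) |A ∩ B| ≥ |A ∖ B|: holds.
(d) |A ∩ B| / |A| ≤ 1/4: fails.

(a), (c)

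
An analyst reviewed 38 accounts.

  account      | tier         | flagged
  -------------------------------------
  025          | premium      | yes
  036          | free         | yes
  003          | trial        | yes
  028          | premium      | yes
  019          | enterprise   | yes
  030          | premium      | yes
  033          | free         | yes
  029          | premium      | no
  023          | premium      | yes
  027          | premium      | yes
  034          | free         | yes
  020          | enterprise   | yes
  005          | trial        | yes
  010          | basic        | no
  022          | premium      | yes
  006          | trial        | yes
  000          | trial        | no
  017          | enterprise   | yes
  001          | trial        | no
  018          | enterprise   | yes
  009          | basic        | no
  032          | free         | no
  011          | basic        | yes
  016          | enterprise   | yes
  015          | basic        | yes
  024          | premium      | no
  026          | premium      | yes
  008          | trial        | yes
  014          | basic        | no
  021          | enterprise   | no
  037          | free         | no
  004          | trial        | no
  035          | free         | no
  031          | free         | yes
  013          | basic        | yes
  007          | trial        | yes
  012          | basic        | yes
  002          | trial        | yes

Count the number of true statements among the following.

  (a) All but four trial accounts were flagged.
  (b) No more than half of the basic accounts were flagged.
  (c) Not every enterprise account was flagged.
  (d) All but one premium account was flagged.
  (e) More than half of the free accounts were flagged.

2

(a) trial: |A| = 9, |A ∩ B| = 6; needs |A ∖ B| = 4 — false.
(b) basic: |A| = 7, |A ∩ B| = 4; needs |A ∩ B| ≤ |A ∖ B| — false.
(c) enterprise: |A| = 6, |A ∩ B| = 5; needs A ⊄ B (|A ∖ B| ≥ 1) — true.
(d) premium: |A| = 9, |A ∩ B| = 7; needs |A ∖ B| = 1 — false.
(e) free: |A| = 7, |A ∩ B| = 4; needs |A ∩ B| > |A ∖ B| — true.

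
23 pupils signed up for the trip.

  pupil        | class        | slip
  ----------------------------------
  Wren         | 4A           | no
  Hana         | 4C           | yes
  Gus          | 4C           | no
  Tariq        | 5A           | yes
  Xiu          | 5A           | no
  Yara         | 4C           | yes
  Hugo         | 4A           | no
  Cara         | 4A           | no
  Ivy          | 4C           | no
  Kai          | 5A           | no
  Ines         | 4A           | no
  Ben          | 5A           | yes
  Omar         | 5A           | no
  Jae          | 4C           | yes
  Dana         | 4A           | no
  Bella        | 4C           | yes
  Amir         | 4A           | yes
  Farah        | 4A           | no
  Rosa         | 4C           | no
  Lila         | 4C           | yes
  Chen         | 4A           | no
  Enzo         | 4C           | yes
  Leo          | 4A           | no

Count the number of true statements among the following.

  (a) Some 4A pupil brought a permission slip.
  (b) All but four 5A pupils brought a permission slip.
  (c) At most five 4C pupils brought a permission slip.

1

(a) 4A: |A| = 9, |A ∩ B| = 1; needs A ∩ B ≠ ∅ (|A ∩ B| ≥ 1) — true.
(b) 5A: |A| = 5, |A ∩ B| = 2; needs |A ∖ B| = 4 — false.
(c) 4C: |A| = 9, |A ∩ B| = 6; needs |A ∩ B| ≤ 5 — false.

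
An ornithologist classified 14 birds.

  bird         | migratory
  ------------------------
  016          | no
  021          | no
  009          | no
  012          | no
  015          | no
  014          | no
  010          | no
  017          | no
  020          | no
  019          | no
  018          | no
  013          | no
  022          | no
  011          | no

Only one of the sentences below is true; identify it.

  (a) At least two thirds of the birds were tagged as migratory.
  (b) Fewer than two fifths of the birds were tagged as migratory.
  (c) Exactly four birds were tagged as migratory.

(b)

|A| = 14, |A ∩ B| = 0, |A ∖ B| = 14.
(a) requires |A ∩ B| / |A| ≥ 2/3: false.
(b) requires |A ∩ B| / |A| < 2/5: true.
(c) requires |A ∩ B| = 4: false.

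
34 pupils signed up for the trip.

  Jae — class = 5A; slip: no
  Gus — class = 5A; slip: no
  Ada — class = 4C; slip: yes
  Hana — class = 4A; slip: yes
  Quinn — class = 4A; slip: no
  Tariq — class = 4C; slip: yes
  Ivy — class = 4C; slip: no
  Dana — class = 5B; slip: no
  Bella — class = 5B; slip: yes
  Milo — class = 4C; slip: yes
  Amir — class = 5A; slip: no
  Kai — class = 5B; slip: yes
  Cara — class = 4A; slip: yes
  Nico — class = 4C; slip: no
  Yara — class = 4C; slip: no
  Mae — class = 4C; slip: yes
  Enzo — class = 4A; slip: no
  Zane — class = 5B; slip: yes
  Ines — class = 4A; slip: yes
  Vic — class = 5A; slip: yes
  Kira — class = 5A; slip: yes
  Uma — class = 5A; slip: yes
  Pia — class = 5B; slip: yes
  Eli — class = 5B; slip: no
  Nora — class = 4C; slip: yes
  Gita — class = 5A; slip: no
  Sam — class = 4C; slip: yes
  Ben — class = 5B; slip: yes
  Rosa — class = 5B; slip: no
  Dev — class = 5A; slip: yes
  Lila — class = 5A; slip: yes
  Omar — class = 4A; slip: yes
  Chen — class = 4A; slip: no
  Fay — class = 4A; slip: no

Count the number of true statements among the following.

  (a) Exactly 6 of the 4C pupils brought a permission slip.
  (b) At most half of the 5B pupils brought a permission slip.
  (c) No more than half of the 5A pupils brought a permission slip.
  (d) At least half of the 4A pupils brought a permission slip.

(a) 4C: |A| = 9, |A ∩ B| = 6; needs |A ∩ B| = 6 — true.
(b) 5B: |A| = 8, |A ∩ B| = 5; needs |A ∩ B| ≤ |A ∖ B| — false.
(c) 5A: |A| = 9, |A ∩ B| = 5; needs |A ∩ B| ≤ |A ∖ B| — false.
(d) 4A: |A| = 8, |A ∩ B| = 4; needs |A ∩ B| ≥ |A ∖ B| — true.

2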